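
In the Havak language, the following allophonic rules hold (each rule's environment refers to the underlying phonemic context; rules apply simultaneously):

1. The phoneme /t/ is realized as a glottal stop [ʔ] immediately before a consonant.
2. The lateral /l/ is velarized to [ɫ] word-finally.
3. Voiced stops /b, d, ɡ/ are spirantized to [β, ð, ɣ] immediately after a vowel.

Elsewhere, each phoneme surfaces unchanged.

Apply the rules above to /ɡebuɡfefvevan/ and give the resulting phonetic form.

/ɡ/ (word-initial) is in the target of rule 3 but the environment (immediately after a vowel) is not met → [ɡ].
/e/ (between /ɡ/ and /b/): no rule targets it → [e].
/b/ (between /e/ and /u/): immediately after a vowel, so rule 3 applies → [β].
/u/ (between /b/ and /ɡ/) is unaffected → [u].
/ɡ/ (between /u/ and /f/): immediately after a vowel, so rule 3 applies → [ɣ].
/f/ (between /ɡ/ and /e/) is unaffected → [f].
/e/ (between /f/ and /f/) is unaffected → [e].
/f/ (between /e/ and /v/) is unaffected → [f].
/v/ (between /f/ and /e/) is unaffected → [v].
/e/ (between /v/ and /v/): no rule targets it → [e].
/v/ stays [v].
/a/ — not in any rule's target class → [a].
/n/ — not in any rule's target class → [n].

[ɡeβuɣfefvevan]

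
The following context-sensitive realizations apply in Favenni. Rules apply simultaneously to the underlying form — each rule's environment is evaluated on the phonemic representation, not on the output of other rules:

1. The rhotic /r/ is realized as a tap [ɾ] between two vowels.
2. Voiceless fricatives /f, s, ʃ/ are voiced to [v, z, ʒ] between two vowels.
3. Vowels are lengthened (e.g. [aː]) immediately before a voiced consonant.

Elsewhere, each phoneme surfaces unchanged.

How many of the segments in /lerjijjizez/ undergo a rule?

4

Segments that undergo a rule: /e/ → [eː] (rule 3); /i/ → [iː] (rule 3); /i/ → [iː] (rule 3); /e/ → [eː] (rule 3).
All other segments surface unchanged.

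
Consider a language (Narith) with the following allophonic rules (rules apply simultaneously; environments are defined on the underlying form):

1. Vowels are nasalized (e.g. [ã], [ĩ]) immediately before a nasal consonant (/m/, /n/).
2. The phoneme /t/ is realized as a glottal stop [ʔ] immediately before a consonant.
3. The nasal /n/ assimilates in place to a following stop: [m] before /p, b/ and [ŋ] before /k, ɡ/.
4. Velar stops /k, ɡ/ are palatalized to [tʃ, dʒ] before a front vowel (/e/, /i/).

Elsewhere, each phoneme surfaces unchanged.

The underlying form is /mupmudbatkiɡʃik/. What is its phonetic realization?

[mupmudbaʔtʃiɡʃik]

/u/ (between /m/ and /p/): rule 1 targets it, but not before a nasal consonant → unchanged [u].
/u/ (between /m/ and /d/) is in the target of rule 1 but the environment (before a nasal consonant) is not met → [u].
/a/ (between /b/ and /t/) fails the environment for rule 1, so it stays [a].
/t/ (between /a/ and /k/) occurs immediately before a consonant → [ʔ] by rule 2.
/k/ meets the environment for rule 4 (before a front vowel) → [tʃ].
/i/ (between /k/ and /ɡ/): rule 1 targets it, but not before a nasal consonant → unchanged [i].
/ɡ/ (between /i/ and /ʃ/): rule 4 targets it, but not before a front vowel → unchanged [ɡ].
/i/ (between /ʃ/ and /k/): rule 1 targets it, but not before a nasal consonant → unchanged [i].
/k/ (word-final) is in the target of rule 4 but the environment (before a front vowel) is not met → [k].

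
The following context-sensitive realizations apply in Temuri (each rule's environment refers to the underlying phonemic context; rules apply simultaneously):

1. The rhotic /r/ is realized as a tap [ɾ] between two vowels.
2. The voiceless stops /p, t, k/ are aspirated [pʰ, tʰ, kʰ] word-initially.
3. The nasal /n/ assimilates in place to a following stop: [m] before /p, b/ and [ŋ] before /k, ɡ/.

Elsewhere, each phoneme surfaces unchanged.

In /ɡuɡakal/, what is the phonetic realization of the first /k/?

[k]

/k/ (between /a/ and /a/) fails the environment for rule 2, so it stays [k].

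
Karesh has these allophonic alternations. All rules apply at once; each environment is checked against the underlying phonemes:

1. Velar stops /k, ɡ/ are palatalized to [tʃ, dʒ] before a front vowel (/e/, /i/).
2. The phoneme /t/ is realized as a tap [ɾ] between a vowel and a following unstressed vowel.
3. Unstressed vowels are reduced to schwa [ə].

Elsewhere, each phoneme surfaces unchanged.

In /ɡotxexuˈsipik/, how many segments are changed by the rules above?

4

Segments that undergo a rule: /o/ → [ə] (rule 3); /e/ → [ə] (rule 3); /u/ → [ə] (rule 3); /i/ → [ə] (rule 3).
All other segments surface unchanged.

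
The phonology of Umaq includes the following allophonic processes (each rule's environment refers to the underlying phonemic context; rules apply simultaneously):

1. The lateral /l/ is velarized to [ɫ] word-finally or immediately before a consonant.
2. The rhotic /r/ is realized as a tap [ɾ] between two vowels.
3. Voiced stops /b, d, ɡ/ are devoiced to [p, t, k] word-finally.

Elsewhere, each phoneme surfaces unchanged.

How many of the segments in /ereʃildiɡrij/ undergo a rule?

2

Segments that undergo a rule: /r/ → [ɾ] (rule 2); /l/ → [ɫ] (rule 1).
All other segments surface unchanged.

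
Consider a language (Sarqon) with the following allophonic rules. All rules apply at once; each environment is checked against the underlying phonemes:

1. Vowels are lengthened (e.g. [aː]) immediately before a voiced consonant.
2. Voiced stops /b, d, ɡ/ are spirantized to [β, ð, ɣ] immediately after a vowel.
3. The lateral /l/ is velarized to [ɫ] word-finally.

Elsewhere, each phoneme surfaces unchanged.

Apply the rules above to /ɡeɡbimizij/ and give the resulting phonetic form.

/ɡ/ — word-initial; rule 2 does not apply here → [ɡ].
/e/ meets the environment for rule 1 (before a voiced consonant) → [eː].
/ɡ/ — between /e/ and /b/, immediately after a vowel — surfaces as [ɣ] (rule 2).
/b/ (between /ɡ/ and /i/) is in the target of rule 2 but the environment (immediately after a vowel) is not met → [b].
/i/ — between /b/ and /m/, before a voiced consonant — surfaces as [iː] (rule 1).
/m/ (between /i/ and /i/) is unaffected → [m].
/i/ — between /m/ and /z/, before a voiced consonant — surfaces as [iː] (rule 1).
/z/ stays [z].
/i/ — between /z/ and /j/, before a voiced consonant — surfaces as [iː] (rule 1).
/j/ (word-final) is unaffected → [j].

[ɡeːɣbiːmiːziːj]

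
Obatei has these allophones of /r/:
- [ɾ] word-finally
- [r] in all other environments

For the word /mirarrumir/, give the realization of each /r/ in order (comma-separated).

[r], [r], [r], [ɾ]

Occurrence 1 (position 3): no conditioning environment matches → elsewhere allophone [r].
Occurrence 2 (position 5): no conditioning environment matches → elsewhere allophone [r].
Occurrence 3 (position 6): no conditioning environment matches → elsewhere allophone [r].
Occurrence 4 (position 10): word-finally → [ɾ].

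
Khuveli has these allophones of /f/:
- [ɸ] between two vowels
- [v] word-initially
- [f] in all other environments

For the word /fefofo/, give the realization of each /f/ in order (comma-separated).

[v], [ɸ], [ɸ]

Occurrence 1 (position 1): word-initially → [v].
Occurrence 2 (position 3): between two vowels → [ɸ].
Occurrence 3 (position 5): between two vowels → [ɸ].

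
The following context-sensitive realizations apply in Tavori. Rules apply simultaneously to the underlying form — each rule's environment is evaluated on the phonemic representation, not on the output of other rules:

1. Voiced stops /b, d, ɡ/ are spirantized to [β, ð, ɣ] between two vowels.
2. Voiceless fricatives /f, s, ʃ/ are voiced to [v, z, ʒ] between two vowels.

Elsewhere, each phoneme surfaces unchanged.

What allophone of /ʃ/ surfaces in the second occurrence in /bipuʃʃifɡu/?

/ʃ/ (between /ʃ/ and /i/): rule 2 targets it, but not between two vowels → unchanged [ʃ].

[ʃ]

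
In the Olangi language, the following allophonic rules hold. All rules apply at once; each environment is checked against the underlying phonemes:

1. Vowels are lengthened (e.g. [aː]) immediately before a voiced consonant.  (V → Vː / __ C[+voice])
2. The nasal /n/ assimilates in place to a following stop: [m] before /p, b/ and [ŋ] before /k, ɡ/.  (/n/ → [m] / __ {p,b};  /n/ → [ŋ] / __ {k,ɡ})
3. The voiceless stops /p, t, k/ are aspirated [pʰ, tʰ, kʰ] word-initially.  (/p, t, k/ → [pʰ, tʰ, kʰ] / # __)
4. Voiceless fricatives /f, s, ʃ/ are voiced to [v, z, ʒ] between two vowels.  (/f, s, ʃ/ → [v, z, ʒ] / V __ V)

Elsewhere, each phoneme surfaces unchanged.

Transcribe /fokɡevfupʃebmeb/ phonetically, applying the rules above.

/f/ — word-initial; rule 4 does not apply here → [f].
/o/ (between /f/ and /k/) fails the environment for rule 1, so it stays [o].
/k/ (between /o/ and /ɡ/) is in the target of rule 3 but the environment (word-initially) is not met → [k].
/ɡ/ (between /k/ and /e/): no rule targets it → [ɡ].
/e/ — between /ɡ/ and /v/, before a voiced consonant — surfaces as [eː] (rule 1).
/v/ — not in any rule's target class → [v].
/f/ — between /v/ and /u/; rule 4 does not apply here → [f].
/u/ (between /f/ and /p/): rule 1 targets it, but not before a voiced consonant → unchanged [u].
/p/ — between /u/ and /ʃ/; rule 3 does not apply here → [p].
/ʃ/ (between /p/ and /e/): rule 4 targets it, but not between two vowels → unchanged [ʃ].
Rule 1 applies to /e/ (between /ʃ/ and /b/: before a voiced consonant) → [eː].
/b/ (between /e/ and /m/) is unaffected → [b].
/m/ (between /b/ and /e/): no rule targets it → [m].
/e/ — between /m/ and /b/, before a voiced consonant — surfaces as [eː] (rule 1).
/b/ stays [b].

[fokɡeːvfupʃeːbmeːb]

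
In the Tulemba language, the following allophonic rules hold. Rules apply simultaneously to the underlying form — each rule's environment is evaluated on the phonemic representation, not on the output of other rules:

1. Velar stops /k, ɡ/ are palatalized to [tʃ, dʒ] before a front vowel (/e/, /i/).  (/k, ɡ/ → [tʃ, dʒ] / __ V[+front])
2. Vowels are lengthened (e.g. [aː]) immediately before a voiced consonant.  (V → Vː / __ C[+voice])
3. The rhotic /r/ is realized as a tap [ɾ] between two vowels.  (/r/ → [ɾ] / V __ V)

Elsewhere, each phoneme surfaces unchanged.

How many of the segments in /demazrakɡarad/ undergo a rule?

5

Segments that undergo a rule: /e/ → [eː] (rule 2); /a/ → [aː] (rule 2); /a/ → [aː] (rule 2); /r/ → [ɾ] (rule 3); /a/ → [aː] (rule 2).
All other segments surface unchanged.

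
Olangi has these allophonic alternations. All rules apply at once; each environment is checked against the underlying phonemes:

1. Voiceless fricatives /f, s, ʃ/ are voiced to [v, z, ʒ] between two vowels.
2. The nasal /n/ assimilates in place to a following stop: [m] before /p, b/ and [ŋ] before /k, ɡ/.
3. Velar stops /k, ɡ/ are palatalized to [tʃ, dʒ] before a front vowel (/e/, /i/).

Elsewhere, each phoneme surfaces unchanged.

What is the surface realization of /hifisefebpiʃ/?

[hivizevebpiʃ]

/f/ meets the environment for rule 1 (between two vowels) → [v].
Rule 1 applies to /s/ (between /i/ and /e/: between two vowels) → [z].
/f/ — between /e/ and /e/, between two vowels — surfaces as [v] (rule 1).
/ʃ/ (word-final) fails the environment for rule 1, so it stays [ʃ].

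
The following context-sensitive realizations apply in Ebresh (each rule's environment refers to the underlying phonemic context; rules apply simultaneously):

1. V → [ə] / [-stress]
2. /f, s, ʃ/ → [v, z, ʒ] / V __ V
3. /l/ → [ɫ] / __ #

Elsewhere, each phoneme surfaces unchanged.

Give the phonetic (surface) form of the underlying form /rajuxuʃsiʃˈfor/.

Rule 1 applies to /a/ (between /r/ and /j/: in an unstressed syllable) → [ə].
/u/ (between /j/ and /x/) occurs in an unstressed syllable → [ə] by rule 1.
/u/ (between /x/ and /ʃ/) occurs in an unstressed syllable → [ə] by rule 1.
/ʃ/ (between /u/ and /s/): rule 2 targets it, but not between two vowels → unchanged [ʃ].
/s/ — between /ʃ/ and /i/; rule 2 does not apply here → [s].
/i/ (between /s/ and /ʃ/): in an unstressed syllable, so rule 1 applies → [ə].
/ʃ/ (between /i/ and /f/) fails the environment for rule 2, so it stays [ʃ].
/f/ (between /ʃ/ and /o/): rule 2 targets it, but not between two vowels → unchanged [f].
/o/ (between /f/ and /r/) is in the target of rule 1 but the environment (in an unstressed syllable) is not met → [o].

[rəjəxəʃsəʃˈfor]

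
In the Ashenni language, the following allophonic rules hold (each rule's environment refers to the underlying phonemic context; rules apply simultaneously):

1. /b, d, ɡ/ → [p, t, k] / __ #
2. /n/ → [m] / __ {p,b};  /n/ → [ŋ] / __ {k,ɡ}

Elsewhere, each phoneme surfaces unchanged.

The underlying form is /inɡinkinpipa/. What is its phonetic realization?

[iŋɡiŋkimpipa]

/i/ — not in any rule's target class → [i].
/n/ (between /i/ and /ɡ/) occurs before a labial or velar stop → [ŋ] by rule 2.
/ɡ/ — between /n/ and /i/; rule 1 does not apply here → [ɡ].
/i/ (between /ɡ/ and /n/): no rule targets it → [i].
Rule 2 applies to /n/ (between /i/ and /k/: before a labial or velar stop) → [ŋ].
/k/ (between /n/ and /i/): no rule targets it → [k].
/i/ — not in any rule's target class → [i].
/n/ meets the environment for rule 2 (before a labial or velar stop) → [m].
/p/ stays [p].
/i/ (between /p/ and /p/): no rule targets it → [i].
/p/ (between /i/ and /a/) is unaffected → [p].
/a/ — not in any rule's target class → [a].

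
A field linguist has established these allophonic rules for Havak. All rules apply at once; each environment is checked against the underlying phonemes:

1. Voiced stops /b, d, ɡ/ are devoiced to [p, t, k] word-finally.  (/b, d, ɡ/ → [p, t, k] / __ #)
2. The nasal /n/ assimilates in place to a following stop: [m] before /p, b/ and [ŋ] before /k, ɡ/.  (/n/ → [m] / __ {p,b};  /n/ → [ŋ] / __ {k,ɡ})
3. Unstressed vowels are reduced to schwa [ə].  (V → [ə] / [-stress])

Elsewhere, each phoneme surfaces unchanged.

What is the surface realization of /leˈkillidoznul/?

[ləˈkillədəznəl]

/l/ stays [l].
/e/ — between /l/ and /k/, in an unstressed syllable — surfaces as [ə] (rule 3).
/k/ (between /e/ and /i/): no rule targets it → [k].
/i/ (between /k/ and /l/): rule 3 targets it, but not in an unstressed syllable → unchanged [i].
/l/ (between /i/ and /l/): no rule targets it → [l].
/l/ stays [l].
/i/ (between /l/ and /d/): in an unstressed syllable, so rule 3 applies → [ə].
/d/ (between /i/ and /o/) fails the environment for rule 1, so it stays [d].
/o/ (between /d/ and /z/): in an unstressed syllable, so rule 3 applies → [ə].
/z/ stays [z].
/n/ (between /z/ and /u/): rule 2 targets it, but not before a labial or velar stop → unchanged [n].
/u/ (between /n/ and /l/): in an unstressed syllable, so rule 3 applies → [ə].
/l/ — not in any rule's target class → [l].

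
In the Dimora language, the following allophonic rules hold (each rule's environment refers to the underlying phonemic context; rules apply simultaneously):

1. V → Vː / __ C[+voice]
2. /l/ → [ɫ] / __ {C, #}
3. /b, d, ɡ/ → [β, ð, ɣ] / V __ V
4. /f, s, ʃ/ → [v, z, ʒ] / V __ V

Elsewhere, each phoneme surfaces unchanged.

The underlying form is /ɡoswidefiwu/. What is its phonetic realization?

/ɡ/ (word-initial) fails the environment for rule 3, so it stays [ɡ].
/o/ — between /ɡ/ and /s/; rule 1 does not apply here → [o].
/s/ — between /o/ and /w/; rule 4 does not apply here → [s].
/w/ — not in any rule's target class → [w].
Rule 1 applies to /i/ (between /w/ and /d/: before a voiced consonant) → [iː].
/d/ (between /i/ and /e/): between two vowels, so rule 3 applies → [ð].
/e/ (between /d/ and /f/) fails the environment for rule 1, so it stays [e].
/f/ — between /e/ and /i/, between two vowels — surfaces as [v] (rule 4).
/i/ (between /f/ and /w/): before a voiced consonant, so rule 1 applies → [iː].
/w/ (between /i/ and /u/) is unaffected → [w].
/u/ (word-final) is in the target of rule 1 but the environment (before a voiced consonant) is not met → [u].

[ɡoswiːðeviːwu]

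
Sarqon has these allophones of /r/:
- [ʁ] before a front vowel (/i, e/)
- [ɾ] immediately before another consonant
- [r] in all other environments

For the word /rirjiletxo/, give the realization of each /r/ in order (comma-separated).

[ʁ], [ɾ]

Occurrence 1 (position 1): before a front vowel (/i, e/) → [ʁ].
Occurrence 2 (position 3): immediately before another consonant → [ɾ].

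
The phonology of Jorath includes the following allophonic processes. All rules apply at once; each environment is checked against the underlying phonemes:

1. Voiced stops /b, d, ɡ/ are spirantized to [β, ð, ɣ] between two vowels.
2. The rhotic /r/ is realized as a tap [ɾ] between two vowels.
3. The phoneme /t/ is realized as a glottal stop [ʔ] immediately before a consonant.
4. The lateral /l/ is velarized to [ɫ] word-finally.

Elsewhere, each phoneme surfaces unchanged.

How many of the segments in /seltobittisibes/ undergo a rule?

3

Segments that undergo a rule: /b/ → [β] (rule 1); /t/ → [ʔ] (rule 3); /b/ → [β] (rule 1).
All other segments surface unchanged.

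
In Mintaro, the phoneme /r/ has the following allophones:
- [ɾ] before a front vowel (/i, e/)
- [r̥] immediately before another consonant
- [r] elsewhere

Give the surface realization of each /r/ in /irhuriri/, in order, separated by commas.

Occurrence 1 (position 2): immediately before another consonant → [r̥].
Occurrence 2 (position 5): before a front vowel (/i, e/) → [ɾ].
Occurrence 3 (position 7): before a front vowel (/i, e/) → [ɾ].

[r̥], [ɾ], [ɾ]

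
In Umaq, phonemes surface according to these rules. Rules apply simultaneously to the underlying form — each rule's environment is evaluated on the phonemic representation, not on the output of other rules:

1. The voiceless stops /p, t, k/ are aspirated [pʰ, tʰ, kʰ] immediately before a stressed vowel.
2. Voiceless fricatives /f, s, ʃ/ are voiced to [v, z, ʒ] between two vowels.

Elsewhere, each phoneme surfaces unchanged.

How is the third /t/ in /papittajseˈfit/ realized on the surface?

[t]

/t/ — word-final; rule 1 does not apply here → [t].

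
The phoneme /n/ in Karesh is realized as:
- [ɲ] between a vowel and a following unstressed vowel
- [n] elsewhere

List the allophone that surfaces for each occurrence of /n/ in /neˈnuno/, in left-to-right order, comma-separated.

Occurrence 1 (position 1): no conditioning environment matches → elsewhere allophone [n].
Occurrence 2 (position 3): no conditioning environment matches → elsewhere allophone [n].
Occurrence 3 (position 5): between a vowel and a following unstressed vowel → [ɲ].

[n], [n], [ɲ]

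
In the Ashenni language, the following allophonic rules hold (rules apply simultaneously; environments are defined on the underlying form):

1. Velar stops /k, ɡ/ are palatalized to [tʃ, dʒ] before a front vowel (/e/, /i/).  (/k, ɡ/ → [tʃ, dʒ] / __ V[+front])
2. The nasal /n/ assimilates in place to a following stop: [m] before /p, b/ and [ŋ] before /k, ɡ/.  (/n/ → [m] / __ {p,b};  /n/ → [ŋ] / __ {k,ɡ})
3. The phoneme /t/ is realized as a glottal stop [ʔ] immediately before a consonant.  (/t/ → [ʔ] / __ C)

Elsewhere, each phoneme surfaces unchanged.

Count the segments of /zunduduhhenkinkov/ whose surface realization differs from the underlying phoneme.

3

Segments that undergo a rule: /n/ → [ŋ] (rule 2); /k/ → [tʃ] (rule 1); /n/ → [ŋ] (rule 2).
All other segments surface unchanged.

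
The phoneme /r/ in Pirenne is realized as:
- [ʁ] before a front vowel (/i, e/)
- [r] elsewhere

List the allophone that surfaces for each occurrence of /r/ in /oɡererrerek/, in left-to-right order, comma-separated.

Occurrence 1 (position 4): before a front vowel (/i, e/) → [ʁ].
Occurrence 2 (position 6): no conditioning environment matches → elsewhere allophone [r].
Occurrence 3 (position 7): before a front vowel (/i, e/) → [ʁ].
Occurrence 4 (position 9): before a front vowel (/i, e/) → [ʁ].

[ʁ], [r], [ʁ], [ʁ]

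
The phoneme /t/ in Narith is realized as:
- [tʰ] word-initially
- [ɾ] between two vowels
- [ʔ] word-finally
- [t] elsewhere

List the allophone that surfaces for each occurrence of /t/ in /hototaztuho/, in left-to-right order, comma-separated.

[ɾ], [ɾ], [t]

Occurrence 1 (position 3): between two vowels → [ɾ].
Occurrence 2 (position 5): between two vowels → [ɾ].
Occurrence 3 (position 8): no conditioning environment matches → elsewhere allophone [t].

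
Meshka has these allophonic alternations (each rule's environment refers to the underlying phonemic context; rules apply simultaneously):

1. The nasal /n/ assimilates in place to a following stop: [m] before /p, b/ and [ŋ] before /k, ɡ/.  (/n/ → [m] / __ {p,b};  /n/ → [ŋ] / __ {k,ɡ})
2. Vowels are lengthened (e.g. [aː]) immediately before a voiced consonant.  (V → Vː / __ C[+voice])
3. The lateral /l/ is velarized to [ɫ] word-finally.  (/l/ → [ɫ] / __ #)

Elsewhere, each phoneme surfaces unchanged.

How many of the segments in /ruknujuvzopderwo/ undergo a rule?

3

Segments that undergo a rule: /u/ → [uː] (rule 2); /u/ → [uː] (rule 2); /e/ → [eː] (rule 2).
All other segments surface unchanged.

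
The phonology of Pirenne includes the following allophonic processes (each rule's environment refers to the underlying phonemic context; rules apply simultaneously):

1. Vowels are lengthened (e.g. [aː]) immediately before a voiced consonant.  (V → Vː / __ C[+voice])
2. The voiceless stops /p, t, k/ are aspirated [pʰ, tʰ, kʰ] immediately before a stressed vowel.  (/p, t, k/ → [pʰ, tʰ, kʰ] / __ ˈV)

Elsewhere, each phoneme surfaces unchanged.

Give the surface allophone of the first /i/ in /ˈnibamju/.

/i/ (between /n/ and /b/): before a voiced consonant, so rule 1 applies → [iː].

[iː]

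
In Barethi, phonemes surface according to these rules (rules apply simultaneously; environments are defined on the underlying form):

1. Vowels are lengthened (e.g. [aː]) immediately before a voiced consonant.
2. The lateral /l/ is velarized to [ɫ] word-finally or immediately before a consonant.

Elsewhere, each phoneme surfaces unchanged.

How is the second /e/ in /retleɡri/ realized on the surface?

/e/ (between /l/ and /ɡ/) occurs before a voiced consonant → [eː] by rule 1.

[eː]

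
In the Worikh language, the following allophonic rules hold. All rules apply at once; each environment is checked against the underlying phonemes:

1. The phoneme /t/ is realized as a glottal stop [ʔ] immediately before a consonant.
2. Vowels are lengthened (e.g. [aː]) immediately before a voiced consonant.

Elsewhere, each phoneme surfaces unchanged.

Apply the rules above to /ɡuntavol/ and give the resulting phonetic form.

/ɡ/ stays [ɡ].
/u/ (between /ɡ/ and /n/) occurs before a voiced consonant → [uː] by rule 2.
/n/ (between /u/ and /t/) is unaffected → [n].
/t/ (between /n/ and /a/) fails the environment for rule 1, so it stays [t].
/a/ (between /t/ and /v/): before a voiced consonant, so rule 2 applies → [aː].
/v/ (between /a/ and /o/): no rule targets it → [v].
/o/ meets the environment for rule 2 (before a voiced consonant) → [oː].
/l/ (word-final): no rule targets it → [l].

[ɡuːntaːvoːl]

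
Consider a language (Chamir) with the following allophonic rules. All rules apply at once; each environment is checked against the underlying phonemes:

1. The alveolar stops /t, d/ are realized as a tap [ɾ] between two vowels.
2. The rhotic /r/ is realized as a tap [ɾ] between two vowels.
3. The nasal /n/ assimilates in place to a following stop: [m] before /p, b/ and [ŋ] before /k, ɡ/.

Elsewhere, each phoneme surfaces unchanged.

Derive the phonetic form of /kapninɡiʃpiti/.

[kapniŋɡiʃpiɾi]

/k/ — not in any rule's target class → [k].
/a/ stays [a].
/p/ (between /a/ and /n/): no rule targets it → [p].
/n/ (between /p/ and /i/): rule 3 targets it, but not before a labial or velar stop → unchanged [n].
/i/ stays [i].
/n/ (between /i/ and /ɡ/): before a labial or velar stop, so rule 3 applies → [ŋ].
/ɡ/ — not in any rule's target class → [ɡ].
/i/ stays [i].
/ʃ/ (between /i/ and /p/): no rule targets it → [ʃ].
/p/ (between /ʃ/ and /i/): no rule targets it → [p].
/i/ stays [i].
Rule 1 applies to /t/ (between /i/ and /i/: between two vowels) → [ɾ].
/i/ — not in any rule's target class → [i].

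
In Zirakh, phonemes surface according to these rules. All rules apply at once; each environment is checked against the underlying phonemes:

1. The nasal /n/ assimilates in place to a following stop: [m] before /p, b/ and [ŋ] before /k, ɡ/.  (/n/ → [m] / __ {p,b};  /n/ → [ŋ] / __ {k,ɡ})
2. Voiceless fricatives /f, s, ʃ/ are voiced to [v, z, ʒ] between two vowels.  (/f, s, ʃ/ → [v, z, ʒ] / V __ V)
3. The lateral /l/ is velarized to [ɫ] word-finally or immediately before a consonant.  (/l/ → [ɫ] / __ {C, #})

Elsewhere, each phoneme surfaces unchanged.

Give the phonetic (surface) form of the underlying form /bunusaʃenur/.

/b/ — not in any rule's target class → [b].
/u/ stays [u].
/n/ (between /u/ and /u/): rule 1 targets it, but not before a labial or velar stop → unchanged [n].
/u/ (between /n/ and /s/): no rule targets it → [u].
/s/ — between /u/ and /a/, between two vowels — surfaces as [z] (rule 2).
/a/ (between /s/ and /ʃ/) is unaffected → [a].
/ʃ/ — between /a/ and /e/, between two vowels — surfaces as [ʒ] (rule 2).
/e/ (between /ʃ/ and /n/): no rule targets it → [e].
/n/ (between /e/ and /u/) fails the environment for rule 1, so it stays [n].
/u/ (between /n/ and /r/): no rule targets it → [u].
/r/ (word-final) is unaffected → [r].

[bunuzaʒenur]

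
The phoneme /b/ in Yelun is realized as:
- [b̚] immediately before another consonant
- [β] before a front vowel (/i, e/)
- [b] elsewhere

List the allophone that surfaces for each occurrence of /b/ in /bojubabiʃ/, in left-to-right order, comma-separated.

Occurrence 1 (position 1): no conditioning environment matches → elsewhere allophone [b].
Occurrence 2 (position 5): no conditioning environment matches → elsewhere allophone [b].
Occurrence 3 (position 7): before a front vowel (/i, e/) → [β].

[b], [b], [β]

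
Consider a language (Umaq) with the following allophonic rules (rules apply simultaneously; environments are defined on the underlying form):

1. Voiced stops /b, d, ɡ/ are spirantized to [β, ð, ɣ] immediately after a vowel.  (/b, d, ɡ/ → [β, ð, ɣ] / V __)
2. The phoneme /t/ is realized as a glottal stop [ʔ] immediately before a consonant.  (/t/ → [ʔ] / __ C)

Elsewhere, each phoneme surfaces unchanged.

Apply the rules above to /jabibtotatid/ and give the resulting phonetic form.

[jaβiβtotatið]

/j/ (word-initial): no rule targets it → [j].
/a/ — not in any rule's target class → [a].
/b/ meets the environment for rule 1 (immediately after a vowel) → [β].
/i/ stays [i].
/b/ meets the environment for rule 1 (immediately after a vowel) → [β].
/t/ (between /b/ and /o/): rule 2 targets it, but not immediately before a consonant → unchanged [t].
/o/ (between /t/ and /t/): no rule targets it → [o].
/t/ (between /o/ and /a/) is in the target of rule 2 but the environment (immediately before a consonant) is not met → [t].
/a/ stays [a].
/t/ (between /a/ and /i/) is in the target of rule 2 but the environment (immediately before a consonant) is not met → [t].
/i/ (between /t/ and /d/) is unaffected → [i].
Rule 1 applies to /d/ (word-final: immediately after a vowel) → [ð].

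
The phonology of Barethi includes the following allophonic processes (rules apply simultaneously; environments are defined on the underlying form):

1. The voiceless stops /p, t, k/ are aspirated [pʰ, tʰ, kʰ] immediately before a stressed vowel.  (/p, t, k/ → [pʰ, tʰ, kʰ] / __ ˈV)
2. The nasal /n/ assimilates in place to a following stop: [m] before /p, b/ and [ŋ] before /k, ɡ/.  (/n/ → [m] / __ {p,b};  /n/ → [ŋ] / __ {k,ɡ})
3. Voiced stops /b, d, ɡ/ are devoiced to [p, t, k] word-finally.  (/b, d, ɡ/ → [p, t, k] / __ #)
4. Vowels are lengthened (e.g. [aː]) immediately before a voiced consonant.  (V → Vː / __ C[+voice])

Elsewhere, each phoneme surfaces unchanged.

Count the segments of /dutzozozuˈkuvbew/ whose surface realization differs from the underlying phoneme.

5

Segments that undergo a rule: /o/ → [oː] (rule 4); /o/ → [oː] (rule 4); /k/ → [kʰ] (rule 1); /u/ → [uː] (rule 4); /e/ → [eː] (rule 4).
All other segments surface unchanged.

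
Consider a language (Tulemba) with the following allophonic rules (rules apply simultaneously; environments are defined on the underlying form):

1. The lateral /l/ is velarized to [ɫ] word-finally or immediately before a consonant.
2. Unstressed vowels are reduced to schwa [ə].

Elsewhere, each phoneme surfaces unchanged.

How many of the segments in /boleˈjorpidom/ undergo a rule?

Segments that undergo a rule: /o/ → [ə] (rule 2); /e/ → [ə] (rule 2); /i/ → [ə] (rule 2); /o/ → [ə] (rule 2).
All other segments surface unchanged.

4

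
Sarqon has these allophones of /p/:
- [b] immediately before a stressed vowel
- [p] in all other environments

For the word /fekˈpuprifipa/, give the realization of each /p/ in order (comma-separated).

Occurrence 1 (position 4): immediately before a stressed vowel → [b].
Occurrence 2 (position 6): no conditioning environment matches → elsewhere allophone [p].
Occurrence 3 (position 11): no conditioning environment matches → elsewhere allophone [p].

[b], [p], [p]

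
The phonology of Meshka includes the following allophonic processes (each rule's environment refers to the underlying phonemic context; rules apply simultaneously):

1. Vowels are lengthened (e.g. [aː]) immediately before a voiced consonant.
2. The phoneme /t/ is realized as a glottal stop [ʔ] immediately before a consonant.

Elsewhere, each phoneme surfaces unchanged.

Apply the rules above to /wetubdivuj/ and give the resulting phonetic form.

/w/ stays [w].
/e/ (between /w/ and /t/) fails the environment for rule 1, so it stays [e].
/t/ (between /e/ and /u/): rule 2 targets it, but not immediately before a consonant → unchanged [t].
Rule 1 applies to /u/ (between /t/ and /b/: before a voiced consonant) → [uː].
/b/ (between /u/ and /d/): no rule targets it → [b].
/d/ (between /b/ and /i/) is unaffected → [d].
/i/ (between /d/ and /v/) occurs before a voiced consonant → [iː] by rule 1.
/v/ — not in any rule's target class → [v].
Rule 1 applies to /u/ (between /v/ and /j/: before a voiced consonant) → [uː].
/j/ (word-final): no rule targets it → [j].

[wetuːbdiːvuːj]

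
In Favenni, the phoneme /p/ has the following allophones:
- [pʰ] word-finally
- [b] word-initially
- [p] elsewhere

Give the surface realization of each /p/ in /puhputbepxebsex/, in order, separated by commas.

Occurrence 1 (position 1): word-initially → [b].
Occurrence 2 (position 4): no conditioning environment matches → elsewhere allophone [p].
Occurrence 3 (position 9): no conditioning environment matches → elsewhere allophone [p].

[b], [p], [p]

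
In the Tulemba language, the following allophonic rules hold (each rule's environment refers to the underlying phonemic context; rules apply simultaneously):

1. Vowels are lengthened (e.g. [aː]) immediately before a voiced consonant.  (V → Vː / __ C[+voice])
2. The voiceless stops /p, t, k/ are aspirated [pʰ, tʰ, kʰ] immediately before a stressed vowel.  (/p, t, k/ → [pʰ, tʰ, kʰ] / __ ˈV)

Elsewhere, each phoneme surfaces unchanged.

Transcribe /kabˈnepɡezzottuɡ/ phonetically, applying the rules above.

[kaːbˈnepɡeːzzottuːɡ]

/k/ (word-initial) fails the environment for rule 2, so it stays [k].
/a/ (between /k/ and /b/): before a voiced consonant, so rule 1 applies → [aː].
/e/ (between /n/ and /p/) fails the environment for rule 1, so it stays [e].
/p/ — between /e/ and /ɡ/; rule 2 does not apply here → [p].
/e/ (between /ɡ/ and /z/): before a voiced consonant, so rule 1 applies → [eː].
/o/ (between /z/ and /t/) fails the environment for rule 1, so it stays [o].
/t/ (between /o/ and /t/) fails the environment for rule 2, so it stays [t].
/t/ (between /t/ and /u/): rule 2 targets it, but not immediately before a stressed vowel → unchanged [t].
/u/ — between /t/ and /ɡ/, before a voiced consonant — surfaces as [uː] (rule 1).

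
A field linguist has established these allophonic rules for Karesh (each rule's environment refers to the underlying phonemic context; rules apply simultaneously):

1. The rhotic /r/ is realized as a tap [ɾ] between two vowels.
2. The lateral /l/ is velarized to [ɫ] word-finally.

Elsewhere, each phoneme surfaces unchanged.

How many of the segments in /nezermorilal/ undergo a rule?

Segments that undergo a rule: /r/ → [ɾ] (rule 1); /l/ → [ɫ] (rule 2).
All other segments surface unchanged.

2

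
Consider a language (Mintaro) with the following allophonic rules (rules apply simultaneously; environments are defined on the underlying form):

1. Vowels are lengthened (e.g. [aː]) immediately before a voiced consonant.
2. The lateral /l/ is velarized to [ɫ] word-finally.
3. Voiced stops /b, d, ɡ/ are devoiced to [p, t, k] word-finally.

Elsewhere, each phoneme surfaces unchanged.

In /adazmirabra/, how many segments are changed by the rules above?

Segments that undergo a rule: /a/ → [aː] (rule 1); /a/ → [aː] (rule 1); /i/ → [iː] (rule 1); /a/ → [aː] (rule 1).
All other segments surface unchanged.

4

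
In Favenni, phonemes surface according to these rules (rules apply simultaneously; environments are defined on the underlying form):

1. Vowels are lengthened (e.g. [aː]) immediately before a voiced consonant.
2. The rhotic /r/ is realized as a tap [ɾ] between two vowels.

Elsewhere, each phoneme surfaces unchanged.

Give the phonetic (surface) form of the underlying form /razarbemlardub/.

/r/ (word-initial): rule 2 targets it, but not between two vowels → unchanged [r].
Rule 1 applies to /a/ (between /r/ and /z/: before a voiced consonant) → [aː].
/a/ meets the environment for rule 1 (before a voiced consonant) → [aː].
/r/ (between /a/ and /b/): rule 2 targets it, but not between two vowels → unchanged [r].
/e/ (between /b/ and /m/): before a voiced consonant, so rule 1 applies → [eː].
/a/ (between /l/ and /r/) occurs before a voiced consonant → [aː] by rule 1.
/r/ (between /a/ and /d/) fails the environment for rule 2, so it stays [r].
Rule 1 applies to /u/ (between /d/ and /b/: before a voiced consonant) → [uː].

[raːzaːrbeːmlaːrduːb]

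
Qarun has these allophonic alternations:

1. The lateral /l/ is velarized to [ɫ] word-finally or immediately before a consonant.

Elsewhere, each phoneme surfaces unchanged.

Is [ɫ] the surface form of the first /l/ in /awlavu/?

/l/ (between /w/ and /a/) is in the target of rule 1 but the environment (word-finally or immediately before a consonant) is not met → [l].
The actual realization is [l], not [ɫ].

No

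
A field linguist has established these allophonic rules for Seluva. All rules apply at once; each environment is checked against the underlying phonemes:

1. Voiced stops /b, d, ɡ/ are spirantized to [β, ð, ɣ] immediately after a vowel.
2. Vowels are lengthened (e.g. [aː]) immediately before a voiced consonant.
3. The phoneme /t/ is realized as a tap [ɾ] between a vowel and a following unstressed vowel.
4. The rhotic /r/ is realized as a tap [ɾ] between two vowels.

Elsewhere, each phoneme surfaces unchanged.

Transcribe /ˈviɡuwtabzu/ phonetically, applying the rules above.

/v/ — not in any rule's target class → [v].
/i/ (between /v/ and /ɡ/): before a voiced consonant, so rule 2 applies → [iː].
/ɡ/ meets the environment for rule 1 (immediately after a vowel) → [ɣ].
Rule 2 applies to /u/ (between /ɡ/ and /w/: before a voiced consonant) → [uː].
/w/ (between /u/ and /t/): no rule targets it → [w].
/t/ (between /w/ and /a/) is in the target of rule 3 but the environment (between a vowel and a following unstressed vowel) is not met → [t].
/a/ — between /t/ and /b/, before a voiced consonant — surfaces as [aː] (rule 2).
Rule 1 applies to /b/ (between /a/ and /z/: immediately after a vowel) → [β].
/z/ stays [z].
/u/ (word-final) fails the environment for rule 2, so it stays [u].

[ˈviːɣuːwtaːβzu]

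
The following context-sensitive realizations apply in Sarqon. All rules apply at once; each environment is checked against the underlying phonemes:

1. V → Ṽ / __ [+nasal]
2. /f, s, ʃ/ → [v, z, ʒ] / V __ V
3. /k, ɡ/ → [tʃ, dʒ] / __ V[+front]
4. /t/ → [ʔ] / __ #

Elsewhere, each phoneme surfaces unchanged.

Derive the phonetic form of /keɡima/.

[tʃedʒĩma]

/k/ (word-initial) occurs before a front vowel → [tʃ] by rule 3.
/e/ (between /k/ and /ɡ/) is in the target of rule 1 but the environment (before a nasal consonant) is not met → [e].
/ɡ/ (between /e/ and /i/) occurs before a front vowel → [dʒ] by rule 3.
/i/ (between /ɡ/ and /m/): before a nasal consonant, so rule 1 applies → [ĩ].
/m/ stays [m].
/a/ (word-final) is in the target of rule 1 but the environment (before a nasal consonant) is not met → [a].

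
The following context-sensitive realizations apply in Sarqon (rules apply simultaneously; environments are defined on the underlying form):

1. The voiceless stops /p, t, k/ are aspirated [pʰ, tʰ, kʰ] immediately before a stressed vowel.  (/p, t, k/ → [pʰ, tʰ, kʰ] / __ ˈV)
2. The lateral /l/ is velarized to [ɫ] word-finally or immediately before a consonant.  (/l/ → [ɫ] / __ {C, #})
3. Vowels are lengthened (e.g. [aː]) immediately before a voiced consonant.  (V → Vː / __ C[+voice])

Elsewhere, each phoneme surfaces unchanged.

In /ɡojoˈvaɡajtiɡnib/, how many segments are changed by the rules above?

Segments that undergo a rule: /o/ → [oː] (rule 3); /o/ → [oː] (rule 3); /a/ → [aː] (rule 3); /a/ → [aː] (rule 3); /i/ → [iː] (rule 3); /i/ → [iː] (rule 3).
All other segments surface unchanged.

6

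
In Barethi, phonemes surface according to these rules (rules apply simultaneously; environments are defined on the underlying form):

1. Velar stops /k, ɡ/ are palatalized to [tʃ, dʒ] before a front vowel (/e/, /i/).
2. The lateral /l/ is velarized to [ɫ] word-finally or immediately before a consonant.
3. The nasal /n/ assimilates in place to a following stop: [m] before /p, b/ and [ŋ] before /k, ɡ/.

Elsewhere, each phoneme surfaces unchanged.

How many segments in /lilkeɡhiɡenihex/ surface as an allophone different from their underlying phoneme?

3

Segments that undergo a rule: /l/ → [ɫ] (rule 2); /k/ → [tʃ] (rule 1); /ɡ/ → [dʒ] (rule 1).
All other segments surface unchanged.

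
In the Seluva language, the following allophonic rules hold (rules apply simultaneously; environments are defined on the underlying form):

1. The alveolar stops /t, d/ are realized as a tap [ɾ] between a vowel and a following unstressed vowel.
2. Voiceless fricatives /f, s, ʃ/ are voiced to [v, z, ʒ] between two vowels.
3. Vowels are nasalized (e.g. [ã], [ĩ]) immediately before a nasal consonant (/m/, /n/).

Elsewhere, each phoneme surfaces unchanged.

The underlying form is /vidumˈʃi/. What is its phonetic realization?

[viɾũmˈʃi]

/v/ (word-initial): no rule targets it → [v].
/i/ (between /v/ and /d/) fails the environment for rule 3, so it stays [i].
/d/ (between /i/ and /u/) occurs between a vowel and a following unstressed vowel → [ɾ] by rule 1.
/u/ — between /d/ and /m/, before a nasal consonant — surfaces as [ũ] (rule 3).
/m/ (between /u/ and /ʃ/) is unaffected → [m].
/ʃ/ (between /m/ and /i/) is in the target of rule 2 but the environment (between two vowels) is not met → [ʃ].
/i/ — word-final; rule 3 does not apply here → [i].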